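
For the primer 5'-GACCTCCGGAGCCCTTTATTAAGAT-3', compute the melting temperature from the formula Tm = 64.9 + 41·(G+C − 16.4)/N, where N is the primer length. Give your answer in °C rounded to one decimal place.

Base counts: A=6, T=7, G=5, C=7; G+C = 12, N = 25.
Tm = 64.9 + 41·(12 − 16.4)/25 = 64.9 + -180.40/25 = 57.7°C.

57.7°C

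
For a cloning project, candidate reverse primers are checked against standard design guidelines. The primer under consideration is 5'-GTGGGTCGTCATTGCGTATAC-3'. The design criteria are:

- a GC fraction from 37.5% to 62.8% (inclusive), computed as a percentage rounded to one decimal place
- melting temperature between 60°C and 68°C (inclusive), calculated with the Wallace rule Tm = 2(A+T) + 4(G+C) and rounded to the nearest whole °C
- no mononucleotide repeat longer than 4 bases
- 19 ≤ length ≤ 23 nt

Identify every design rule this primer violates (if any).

Base counts: A=3, T=7, G=7, C=4 (length 21).
GC content: GC 11/21 = 52.4% ✓
Tm: Tm = 2·10 + 4·11 = 64°C ✓
homopolymer run: longest run = 3 ✓
length: length 21 ✓

Meets all criteria.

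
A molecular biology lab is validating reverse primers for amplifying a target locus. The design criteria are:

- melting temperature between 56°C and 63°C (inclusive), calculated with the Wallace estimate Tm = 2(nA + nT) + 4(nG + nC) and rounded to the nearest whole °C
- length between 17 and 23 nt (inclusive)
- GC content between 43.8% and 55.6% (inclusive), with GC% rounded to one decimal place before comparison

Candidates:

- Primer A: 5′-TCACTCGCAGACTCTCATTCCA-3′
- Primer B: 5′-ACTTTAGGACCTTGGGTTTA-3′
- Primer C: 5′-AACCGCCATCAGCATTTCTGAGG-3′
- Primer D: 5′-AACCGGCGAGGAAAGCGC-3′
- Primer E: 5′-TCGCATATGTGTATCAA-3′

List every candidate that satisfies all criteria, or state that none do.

None of the candidates satisfy all criteria.

Primer A (22 nt, A=5 T=6 G=2 C=9): Tm = 2·11 + 4·11 = 66°C, outside 56–63°C ✗; length 22 ✓; GC 11/22 = 50.0% ✓ — fails.
Primer B (20 nt, A=4 T=8 G=5 C=3): Tm = 2·12 + 4·8 = 56°C ✓; length 20 ✓; GC 8/20 = 40.0%, outside 43.8–55.6% ✗ — fails.
Primer C (23 nt, A=6 T=5 G=5 C=7): Tm = 2·11 + 4·12 = 70°C, outside 56–63°C ✗; length 23 ✓; GC 12/23 = 52.2% ✓ — fails.
Primer D (18 nt, A=6 T=0 G=7 C=5): Tm = 2·6 + 4·12 = 60°C ✓; length 18 ✓; GC 12/18 = 66.7%, outside 43.8–55.6% ✗ — fails.
Primer E (17 nt, A=5 T=6 G=3 C=3): Tm = 2·11 + 4·6 = 46°C, outside 56–63°C ✗; length 17 ✓; GC 6/17 = 35.3%, outside 43.8–55.6% ✗ — fails.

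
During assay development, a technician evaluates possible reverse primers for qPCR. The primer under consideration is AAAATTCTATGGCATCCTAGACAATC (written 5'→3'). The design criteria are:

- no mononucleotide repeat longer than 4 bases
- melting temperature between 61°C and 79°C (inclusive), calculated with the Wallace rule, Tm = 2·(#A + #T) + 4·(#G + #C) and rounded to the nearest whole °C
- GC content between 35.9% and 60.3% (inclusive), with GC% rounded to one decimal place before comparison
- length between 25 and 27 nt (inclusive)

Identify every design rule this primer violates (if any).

Base counts: A=10, T=7, G=3, C=6 (length 26).
homopolymer run: longest run = 4 ✓
Tm: Tm = 2·17 + 4·9 = 70°C ✓
GC content: GC 9/26 = 34.6%, outside 35.9–60.3% ✗
length: length 26 ✓

Fails: GC content.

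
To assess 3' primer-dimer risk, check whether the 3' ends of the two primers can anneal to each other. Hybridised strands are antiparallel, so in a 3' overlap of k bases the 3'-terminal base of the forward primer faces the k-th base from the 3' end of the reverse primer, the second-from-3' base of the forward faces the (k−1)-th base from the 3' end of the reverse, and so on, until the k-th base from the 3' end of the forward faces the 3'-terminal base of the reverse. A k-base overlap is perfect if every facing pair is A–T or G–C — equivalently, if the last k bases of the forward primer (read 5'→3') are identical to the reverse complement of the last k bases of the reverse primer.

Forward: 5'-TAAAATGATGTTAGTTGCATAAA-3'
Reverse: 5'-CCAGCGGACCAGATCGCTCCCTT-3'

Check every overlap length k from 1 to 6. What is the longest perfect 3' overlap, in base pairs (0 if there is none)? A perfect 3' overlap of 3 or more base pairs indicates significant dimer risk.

Longest perfect overlap: 2 complementary base pairs; below the dimer-risk threshold (threshold 3).

Last 6 bases (5'→3') — forward …CATAAA, reverse …TCCCTT.
Reverse complement of the reverse primer's last 6 bases: AAGGGA; its first k bases are the reverse complement of the reverse primer's last k bases, so a perfect k-base overlap needs the forward primer's last k bases to equal them.
Comparing (forward last k vs required): k=1: A vs A ✓; k=2: AA vs AA ✓; k=3: AAA vs AAG ✗; k=4: TAAA vs AAGG ✗; k=5: ATAAA vs AAGGG ✗; k=6: CATAAA vs AAGGGA ✗.
Perfect overlaps at k = 1, 2; the largest is 2.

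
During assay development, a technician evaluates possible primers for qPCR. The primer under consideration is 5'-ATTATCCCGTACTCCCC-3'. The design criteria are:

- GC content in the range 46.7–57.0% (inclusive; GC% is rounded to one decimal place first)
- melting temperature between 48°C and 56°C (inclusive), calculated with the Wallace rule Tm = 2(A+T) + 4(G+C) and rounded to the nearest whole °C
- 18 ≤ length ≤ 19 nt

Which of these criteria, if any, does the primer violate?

Base counts: A=3, T=5, G=1, C=8 (length 17).
GC content: GC 9/17 = 52.9% ✓
Tm: Tm = 2·8 + 4·9 = 52°C ✓
length: length 17, outside 18–19 ✗

Fails: length.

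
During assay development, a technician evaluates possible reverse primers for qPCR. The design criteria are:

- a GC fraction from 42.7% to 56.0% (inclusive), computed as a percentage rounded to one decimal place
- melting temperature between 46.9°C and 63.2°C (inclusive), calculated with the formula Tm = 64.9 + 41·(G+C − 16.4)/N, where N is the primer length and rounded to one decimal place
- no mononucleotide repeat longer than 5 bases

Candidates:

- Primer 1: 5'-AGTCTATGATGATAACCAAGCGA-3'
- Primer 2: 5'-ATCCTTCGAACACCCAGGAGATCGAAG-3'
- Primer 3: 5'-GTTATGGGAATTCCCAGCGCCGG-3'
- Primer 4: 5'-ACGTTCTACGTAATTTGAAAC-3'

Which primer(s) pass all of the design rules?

Primer 1 (23 nt, A=9 T=5 G=5 C=4): GC 9/23 = 39.1%, outside 42.7–56.0% ✗; Tm = 64.9 + 41·(9 − 16.4)/23 = 51.7°C ✓; longest run = 2 ✓ — fails.
Primer 2 (27 nt, A=9 T=4 G=6 C=8): GC 14/27 = 51.9% ✓; Tm = 64.9 + 41·(14 − 16.4)/27 = 61.3°C ✓; longest run = 3 ✓ — passes.
Primer 3 (23 nt, A=4 T=5 G=8 C=6): GC 14/23 = 60.9%, outside 42.7–56.0% ✗; Tm = 64.9 + 41·(14 − 16.4)/23 = 60.6°C ✓; longest run = 3 ✓ — fails.
Primer 4 (21 nt, A=7 T=7 G=3 C=4): GC 7/21 = 33.3%, outside 42.7–56.0% ✗; Tm = 64.9 + 41·(7 − 16.4)/21 = 46.5°C, outside 46.9–63.2°C ✗; longest run = 3 ✓ — fails.

Primer 2 only.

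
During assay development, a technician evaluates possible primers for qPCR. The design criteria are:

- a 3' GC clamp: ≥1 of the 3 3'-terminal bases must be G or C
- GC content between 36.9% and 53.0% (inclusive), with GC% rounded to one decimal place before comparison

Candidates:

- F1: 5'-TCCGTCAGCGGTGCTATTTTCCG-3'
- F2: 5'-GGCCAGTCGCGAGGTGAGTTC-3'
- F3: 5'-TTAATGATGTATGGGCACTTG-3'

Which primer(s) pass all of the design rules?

F3 only.

F1 (23 nt, A=2 T=8 G=6 C=7): 3' end CCG has 3 G/C ✓; GC 13/23 = 56.5%, outside 36.9–53.0% ✗ — fails.
F2 (21 nt, A=3 T=4 G=9 C=5): 3' end TTC has 1 G/C ✓; GC 14/21 = 66.7%, outside 36.9–53.0% ✗ — fails.
F3 (21 nt, A=5 T=8 G=6 C=2): 3' end TTG has 1 G/C ✓; GC 8/21 = 38.1% ✓ — passes.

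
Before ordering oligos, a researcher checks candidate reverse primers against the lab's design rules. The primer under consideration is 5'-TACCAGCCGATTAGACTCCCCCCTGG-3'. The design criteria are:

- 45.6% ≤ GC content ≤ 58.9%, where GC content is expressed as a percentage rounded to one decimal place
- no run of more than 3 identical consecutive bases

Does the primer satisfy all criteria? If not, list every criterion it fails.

Fails: GC content, homopolymer run.

Base counts: A=5, T=5, G=5, C=11 (length 26).
GC content: GC 16/26 = 61.5%, outside 45.6–58.9% ✗
homopolymer run: longest run = 6, exceeds 3 ✗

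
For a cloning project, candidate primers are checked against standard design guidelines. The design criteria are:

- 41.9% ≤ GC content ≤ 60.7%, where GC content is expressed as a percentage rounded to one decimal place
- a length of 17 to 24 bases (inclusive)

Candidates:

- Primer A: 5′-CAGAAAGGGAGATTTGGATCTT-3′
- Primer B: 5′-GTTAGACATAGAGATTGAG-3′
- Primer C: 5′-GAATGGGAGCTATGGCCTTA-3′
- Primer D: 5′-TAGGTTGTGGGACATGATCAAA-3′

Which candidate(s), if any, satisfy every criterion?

Primer C only.

Primer A (22 nt, A=7 T=6 G=7 C=2): GC 9/22 = 40.9%, outside 41.9–60.7% ✗; length 22 ✓ — fails.
Primer B (19 nt, A=7 T=5 G=6 C=1): GC 7/19 = 36.8%, outside 41.9–60.7% ✗; length 19 ✓ — fails.
Primer C (20 nt, A=5 T=5 G=7 C=3): GC 10/20 = 50.0% ✓; length 20 ✓ — passes.
Primer D (22 nt, A=7 T=6 G=7 C=2): GC 9/22 = 40.9%, outside 41.9–60.7% ✗; length 22 ✓ — fails.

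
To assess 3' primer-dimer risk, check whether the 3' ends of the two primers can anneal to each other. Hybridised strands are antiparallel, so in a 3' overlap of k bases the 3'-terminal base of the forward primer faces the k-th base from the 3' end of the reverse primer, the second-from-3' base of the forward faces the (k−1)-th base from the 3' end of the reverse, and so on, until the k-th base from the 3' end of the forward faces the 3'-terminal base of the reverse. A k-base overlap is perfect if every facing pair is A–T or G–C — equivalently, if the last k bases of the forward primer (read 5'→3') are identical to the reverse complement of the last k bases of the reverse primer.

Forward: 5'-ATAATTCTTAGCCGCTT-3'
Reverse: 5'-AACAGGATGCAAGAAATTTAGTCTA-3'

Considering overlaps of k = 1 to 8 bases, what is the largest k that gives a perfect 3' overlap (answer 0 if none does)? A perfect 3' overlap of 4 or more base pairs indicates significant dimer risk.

Last 8 bases (5'→3') — forward …AGCCGCTT, reverse …TTAGTCTA.
Reverse complement of the reverse primer's last 8 bases: TAGACTAA; its first k bases are the reverse complement of the reverse primer's last k bases, so a perfect k-base overlap needs the forward primer's last k bases to equal them.
Comparing (forward last k vs required): k=1: T vs T ✓; k=2: TT vs TA ✗; k=3: CTT vs TAG ✗; k=4: GCTT vs TAGA ✗; k=5: CGCTT vs TAGAC ✗; k=6: CCGCTT vs TAGACT ✗; k=7: GCCGCTT vs TAGACTA ✗; k=8: AGCCGCTT vs TAGACTAA ✗.
Only k = 1 is perfect, so the longest perfect 3' overlap is 1.

Longest perfect overlap: 1 complementary base pair; below the dimer-risk threshold (threshold 4).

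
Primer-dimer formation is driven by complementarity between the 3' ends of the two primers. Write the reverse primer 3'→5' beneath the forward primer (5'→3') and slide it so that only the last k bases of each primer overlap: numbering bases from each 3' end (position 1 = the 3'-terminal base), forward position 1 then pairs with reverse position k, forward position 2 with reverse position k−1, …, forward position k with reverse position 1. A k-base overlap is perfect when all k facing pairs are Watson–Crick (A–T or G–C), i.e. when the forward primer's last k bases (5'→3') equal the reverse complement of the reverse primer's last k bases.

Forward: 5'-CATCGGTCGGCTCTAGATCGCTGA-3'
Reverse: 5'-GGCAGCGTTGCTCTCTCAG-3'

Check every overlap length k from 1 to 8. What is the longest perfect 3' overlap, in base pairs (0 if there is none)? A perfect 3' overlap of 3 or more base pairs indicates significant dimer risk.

Last 8 bases (5'→3') — forward …ATCGCTGA, reverse …TCTCTCAG.
Reverse complement of the reverse primer's last 8 bases: CTGAGAGA; its first k bases are the reverse complement of the reverse primer's last k bases, so a perfect k-base overlap needs the forward primer's last k bases to equal them.
Comparing (forward last k vs required): k=1: A vs C ✗; k=2: GA vs CT ✗; k=3: TGA vs CTG ✗; k=4: CTGA vs CTGA ✓; k=5: GCTGA vs CTGAG ✗; k=6: CGCTGA vs CTGAGA ✗; k=7: TCGCTGA vs CTGAGAG ✗; k=8: ATCGCTGA vs CTGAGAGA ✗.
Only k = 4 is perfect, so the longest perfect 3' overlap is 4.

Longest perfect overlap: 4 complementary base pairs; significant dimer risk (threshold 3).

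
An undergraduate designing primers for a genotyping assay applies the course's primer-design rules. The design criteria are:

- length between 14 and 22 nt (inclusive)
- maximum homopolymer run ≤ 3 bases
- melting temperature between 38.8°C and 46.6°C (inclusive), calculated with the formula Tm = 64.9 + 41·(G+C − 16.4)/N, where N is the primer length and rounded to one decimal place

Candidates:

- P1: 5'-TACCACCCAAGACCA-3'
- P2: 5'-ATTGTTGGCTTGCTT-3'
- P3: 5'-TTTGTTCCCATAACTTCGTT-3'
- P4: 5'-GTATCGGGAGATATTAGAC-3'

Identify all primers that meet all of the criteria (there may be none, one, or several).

P1 (15 nt, A=6 T=1 G=1 C=7): length 15 ✓; longest run = 3 ✓; Tm = 64.9 + 41·(8 − 16.4)/15 = 41.9°C ✓ — passes.
P2 (15 nt, A=1 T=8 G=4 C=2): length 15 ✓; longest run = 2 ✓; Tm = 64.9 + 41·(6 − 16.4)/15 = 36.5°C, outside 38.8–46.6°C ✗ — fails.
P3 (20 nt, A=3 T=10 G=2 C=5): length 20 ✓; longest run = 3 ✓; Tm = 64.9 + 41·(7 − 16.4)/20 = 45.6°C ✓ — passes.
P4 (19 nt, A=6 T=5 G=6 C=2): length 19 ✓; longest run = 3 ✓; Tm = 64.9 + 41·(8 − 16.4)/19 = 46.8°C, outside 38.8–46.6°C ✗ — fails.

P1 and P3.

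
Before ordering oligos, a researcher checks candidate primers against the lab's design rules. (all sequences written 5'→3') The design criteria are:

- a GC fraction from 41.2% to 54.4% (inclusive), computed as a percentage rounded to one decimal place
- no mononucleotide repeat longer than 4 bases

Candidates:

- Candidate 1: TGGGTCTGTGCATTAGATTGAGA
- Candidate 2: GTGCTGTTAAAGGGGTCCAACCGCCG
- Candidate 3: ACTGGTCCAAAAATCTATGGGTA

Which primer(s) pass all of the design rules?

Candidate 1 (23 nt, A=5 T=8 G=8 C=2): GC 10/23 = 43.5% ✓; longest run = 3 ✓ — passes.
Candidate 2 (26 nt, A=5 T=5 G=9 C=7): GC 16/26 = 61.5%, outside 41.2–54.4% ✗; longest run = 4 ✓ — fails.
Candidate 3 (23 nt, A=8 T=6 G=5 C=4): GC 9/23 = 39.1%, outside 41.2–54.4% ✗; longest run = 5, exceeds 4 ✗ — fails.

Candidate 1 only.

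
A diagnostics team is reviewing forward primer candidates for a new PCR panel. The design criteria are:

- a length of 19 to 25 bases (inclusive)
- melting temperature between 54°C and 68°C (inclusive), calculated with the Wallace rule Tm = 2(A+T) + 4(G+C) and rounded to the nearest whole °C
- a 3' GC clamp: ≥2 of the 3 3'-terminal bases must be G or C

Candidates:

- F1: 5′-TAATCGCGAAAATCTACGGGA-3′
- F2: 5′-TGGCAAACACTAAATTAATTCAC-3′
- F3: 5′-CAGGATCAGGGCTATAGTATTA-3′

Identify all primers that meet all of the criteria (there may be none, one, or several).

F1 and F2.

F1 (21 nt, A=8 T=4 G=5 C=4): length 21 ✓; Tm = 2·12 + 4·9 = 60°C ✓; 3' end GGA has 2 G/C ✓ — passes.
F2 (23 nt, A=10 T=6 G=2 C=5): length 23 ✓; Tm = 2·16 + 4·7 = 60°C ✓; 3' end CAC has 2 G/C ✓ — passes.
F3 (22 nt, A=7 T=6 G=6 C=3): length 22 ✓; Tm = 2·13 + 4·9 = 62°C ✓; 3' end TTA has 0 G/C, need ≥2 ✗ — fails.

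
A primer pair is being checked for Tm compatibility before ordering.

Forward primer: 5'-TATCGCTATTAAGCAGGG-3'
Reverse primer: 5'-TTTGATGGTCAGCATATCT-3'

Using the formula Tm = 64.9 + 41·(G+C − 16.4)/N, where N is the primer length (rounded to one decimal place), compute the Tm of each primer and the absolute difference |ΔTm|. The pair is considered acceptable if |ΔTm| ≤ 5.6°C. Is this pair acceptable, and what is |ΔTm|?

|ΔTm| = 1.2°C; the pair is acceptable.

Forward: G+C = 8, N = 18 → Tm = 64.9 + 41·(8 − 16.4)/18 = 45.8°C.
Reverse: G+C = 7, N = 19 → Tm = 64.9 + 41·(7 − 16.4)/19 = 44.6°C.
|ΔTm| = |45.8 − 44.6| = 1.2°C, ≤ 5.6°C.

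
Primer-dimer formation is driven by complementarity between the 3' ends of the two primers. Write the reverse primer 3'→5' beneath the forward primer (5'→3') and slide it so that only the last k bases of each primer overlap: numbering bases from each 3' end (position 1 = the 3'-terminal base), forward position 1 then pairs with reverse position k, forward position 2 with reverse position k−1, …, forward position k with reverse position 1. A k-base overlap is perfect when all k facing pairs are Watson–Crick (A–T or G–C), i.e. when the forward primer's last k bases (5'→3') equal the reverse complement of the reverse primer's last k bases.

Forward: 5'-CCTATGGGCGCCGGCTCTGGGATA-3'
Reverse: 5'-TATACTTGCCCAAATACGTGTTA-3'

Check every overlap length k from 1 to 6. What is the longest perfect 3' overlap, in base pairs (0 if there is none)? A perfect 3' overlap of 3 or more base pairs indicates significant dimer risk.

Longest perfect overlap: 2 complementary base pairs; below the dimer-risk threshold (threshold 3).

Last 6 bases (5'→3') — forward …GGGATA, reverse …GTGTTA.
Reverse complement of the reverse primer's last 6 bases: TAACAC; its first k bases are the reverse complement of the reverse primer's last k bases, so a perfect k-base overlap needs the forward primer's last k bases to equal them.
Comparing (forward last k vs required): k=1: A vs T ✗; k=2: TA vs TA ✓; k=3: ATA vs TAA ✗; k=4: GATA vs TAAC ✗; k=5: GGATA vs TAACA ✗; k=6: GGGATA vs TAACAC ✗.
Only k = 2 is perfect, so the longest perfect 3' overlap is 2.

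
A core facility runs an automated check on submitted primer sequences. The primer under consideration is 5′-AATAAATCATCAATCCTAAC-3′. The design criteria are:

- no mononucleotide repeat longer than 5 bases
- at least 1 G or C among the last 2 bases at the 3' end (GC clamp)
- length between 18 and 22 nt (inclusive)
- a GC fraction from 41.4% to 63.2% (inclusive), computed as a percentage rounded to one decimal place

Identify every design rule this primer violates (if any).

Fails: GC content.

Base counts: A=10, T=5, G=0, C=5 (length 20).
homopolymer run: longest run = 3 ✓
GC clamp: 3' end AC has 1 G/C ✓
length: length 20 ✓
GC content: GC 5/20 = 25.0%, outside 41.4–63.2% ✗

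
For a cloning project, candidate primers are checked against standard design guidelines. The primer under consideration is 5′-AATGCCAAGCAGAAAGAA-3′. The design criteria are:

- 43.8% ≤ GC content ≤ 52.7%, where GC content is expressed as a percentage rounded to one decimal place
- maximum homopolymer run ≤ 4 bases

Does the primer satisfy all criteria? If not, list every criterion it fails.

Base counts: A=10, T=1, G=4, C=3 (length 18).
GC content: GC 7/18 = 38.9%, outside 43.8–52.7% ✗
homopolymer run: longest run = 3 ✓

Fails: GC content.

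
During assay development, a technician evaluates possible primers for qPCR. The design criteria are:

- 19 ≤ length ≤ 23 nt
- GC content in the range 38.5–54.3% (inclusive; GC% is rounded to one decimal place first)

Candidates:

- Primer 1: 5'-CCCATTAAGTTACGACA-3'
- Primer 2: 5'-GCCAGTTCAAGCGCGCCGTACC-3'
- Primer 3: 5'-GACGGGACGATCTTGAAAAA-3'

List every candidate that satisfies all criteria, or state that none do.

Primer 3 only.

Primer 1 (17 nt, A=6 T=4 G=2 C=5): length 17, outside 19–23 ✗; GC 7/17 = 41.2% ✓ — fails.
Primer 2 (22 nt, A=4 T=3 G=6 C=9): length 22 ✓; GC 15/22 = 68.2%, outside 38.5–54.3% ✗ — fails.
Primer 3 (20 nt, A=8 T=3 G=6 C=3): length 20 ✓; GC 9/20 = 45.0% ✓ — passes.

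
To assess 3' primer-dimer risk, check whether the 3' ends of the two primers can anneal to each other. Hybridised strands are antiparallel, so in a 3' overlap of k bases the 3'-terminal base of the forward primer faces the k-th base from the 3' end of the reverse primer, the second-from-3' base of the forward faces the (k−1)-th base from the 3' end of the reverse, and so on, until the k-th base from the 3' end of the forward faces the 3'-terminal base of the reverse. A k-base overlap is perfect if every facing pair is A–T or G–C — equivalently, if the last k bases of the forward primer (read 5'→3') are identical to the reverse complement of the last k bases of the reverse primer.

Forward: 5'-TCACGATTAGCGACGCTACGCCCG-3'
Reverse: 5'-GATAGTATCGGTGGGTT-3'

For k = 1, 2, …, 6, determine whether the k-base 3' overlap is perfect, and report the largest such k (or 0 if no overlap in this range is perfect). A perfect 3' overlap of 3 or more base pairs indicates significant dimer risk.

Longest perfect overlap: 0 complementary base pairs; below the dimer-risk threshold (threshold 3).

Last 6 bases (5'→3') — forward …CGCCCG, reverse …TGGGTT.
Reverse complement of the reverse primer's last 6 bases: AACCCA; its first k bases are the reverse complement of the reverse primer's last k bases, so a perfect k-base overlap needs the forward primer's last k bases to equal them.
Comparing (forward last k vs required): k=1: G vs A ✗; k=2: CG vs AA ✗; k=3: CCG vs AAC ✗; k=4: CCCG vs AACC ✗; k=5: GCCCG vs AACCC ✗; k=6: CGCCCG vs AACCCA ✗.
No overlap length from 1 to 6 is perfect, so the longest perfect 3' overlap is 0.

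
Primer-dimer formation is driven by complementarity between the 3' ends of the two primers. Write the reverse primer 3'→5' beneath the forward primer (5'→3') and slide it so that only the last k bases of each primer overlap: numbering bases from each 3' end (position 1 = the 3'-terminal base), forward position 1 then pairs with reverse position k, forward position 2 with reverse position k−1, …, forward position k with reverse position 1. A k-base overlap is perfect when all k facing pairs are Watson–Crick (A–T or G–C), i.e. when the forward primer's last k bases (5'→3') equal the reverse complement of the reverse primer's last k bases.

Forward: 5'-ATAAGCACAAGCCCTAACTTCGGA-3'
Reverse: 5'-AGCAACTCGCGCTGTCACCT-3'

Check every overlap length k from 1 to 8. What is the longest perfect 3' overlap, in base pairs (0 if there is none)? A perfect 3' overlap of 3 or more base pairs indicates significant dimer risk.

Last 8 bases (5'→3') — forward …ACTTCGGA, reverse …TGTCACCT.
Reverse complement of the reverse primer's last 8 bases: AGGTGACA; its first k bases are the reverse complement of the reverse primer's last k bases, so a perfect k-base overlap needs the forward primer's last k bases to equal them.
Comparing (forward last k vs required): k=1: A vs A ✓; k=2: GA vs AG ✗; k=3: GGA vs AGG ✗; k=4: CGGA vs AGGT ✗; k=5: TCGGA vs AGGTG ✗; k=6: TTCGGA vs AGGTGA ✗; k=7: CTTCGGA vs AGGTGAC ✗; k=8: ACTTCGGA vs AGGTGACA ✗.
Only k = 1 is perfect, so the longest perfect 3' overlap is 1.

Longest perfect overlap: 1 complementary base pair; below the dimer-risk threshold (threshold 3).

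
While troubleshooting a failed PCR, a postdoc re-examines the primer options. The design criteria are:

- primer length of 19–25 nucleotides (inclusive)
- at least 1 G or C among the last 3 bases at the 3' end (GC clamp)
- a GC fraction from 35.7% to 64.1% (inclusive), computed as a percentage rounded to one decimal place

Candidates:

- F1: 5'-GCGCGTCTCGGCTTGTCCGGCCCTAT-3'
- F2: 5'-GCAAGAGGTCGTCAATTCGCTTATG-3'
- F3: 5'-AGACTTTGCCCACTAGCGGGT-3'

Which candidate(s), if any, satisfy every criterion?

F2 and F3.

F1 (26 nt, A=1 T=7 G=8 C=10): length 26, outside 19–25 ✗; 3' end TAT has 0 G/C, need ≥1 ✗; GC 18/26 = 69.2%, outside 35.7–64.1% ✗ — fails.
F2 (25 nt, A=6 T=7 G=7 C=5): length 25 ✓; 3' end ATG has 1 G/C ✓; GC 12/25 = 48.0% ✓ — passes.
F3 (21 nt, A=4 T=5 G=6 C=6): length 21 ✓; 3' end GGT has 2 G/C ✓; GC 12/21 = 57.1% ✓ — passes.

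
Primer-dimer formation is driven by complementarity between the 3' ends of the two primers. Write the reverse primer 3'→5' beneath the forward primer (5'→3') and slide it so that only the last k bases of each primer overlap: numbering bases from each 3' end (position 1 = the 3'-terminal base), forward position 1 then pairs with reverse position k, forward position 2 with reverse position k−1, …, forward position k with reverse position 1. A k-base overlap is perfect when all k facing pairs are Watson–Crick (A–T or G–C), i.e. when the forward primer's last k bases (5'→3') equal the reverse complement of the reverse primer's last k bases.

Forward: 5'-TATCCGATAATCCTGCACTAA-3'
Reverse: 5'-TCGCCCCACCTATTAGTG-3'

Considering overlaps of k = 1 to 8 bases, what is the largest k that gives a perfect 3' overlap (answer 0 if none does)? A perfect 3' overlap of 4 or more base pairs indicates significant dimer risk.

Longest perfect overlap: 6 complementary base pairs; significant dimer risk (threshold 4).

Last 8 bases (5'→3') — forward …TGCACTAA, reverse …TATTAGTG.
Reverse complement of the reverse primer's last 8 bases: CACTAATA; its first k bases are the reverse complement of the reverse primer's last k bases, so a perfect k-base overlap needs the forward primer's last k bases to equal them.
Comparing (forward last k vs required): k=1: A vs C ✗; k=2: AA vs CA ✗; k=3: TAA vs CAC ✗; k=4: CTAA vs CACT ✗; k=5: ACTAA vs CACTA ✗; k=6: CACTAA vs CACTAA ✓; k=7: GCACTAA vs CACTAAT ✗; k=8: TGCACTAA vs CACTAATA ✗.
Only k = 6 is perfect, so the longest perfect 3' overlap is 6.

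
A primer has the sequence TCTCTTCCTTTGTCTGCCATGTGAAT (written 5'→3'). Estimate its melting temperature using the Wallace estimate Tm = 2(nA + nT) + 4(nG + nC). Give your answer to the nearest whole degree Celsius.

74°C

Base counts: A=3, T=12, G=4, C=7 (length 26).
Tm = 2·(3+12) + 4·(4+7) = 2·15 + 4·11 = 30 + 44 = 74°C.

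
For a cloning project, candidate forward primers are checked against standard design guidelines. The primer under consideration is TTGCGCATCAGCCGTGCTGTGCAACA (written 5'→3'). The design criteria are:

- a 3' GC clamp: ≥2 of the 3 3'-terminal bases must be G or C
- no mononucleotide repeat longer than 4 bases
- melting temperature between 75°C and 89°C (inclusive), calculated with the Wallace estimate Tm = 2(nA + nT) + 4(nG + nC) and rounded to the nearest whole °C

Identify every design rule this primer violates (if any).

Base counts: A=5, T=6, G=7, C=8 (length 26).
GC clamp: 3' end ACA has 1 G/C, need ≥2 ✗
homopolymer run: longest run = 2 ✓
Tm: Tm = 2·11 + 4·15 = 82°C ✓

Fails: GC clamp.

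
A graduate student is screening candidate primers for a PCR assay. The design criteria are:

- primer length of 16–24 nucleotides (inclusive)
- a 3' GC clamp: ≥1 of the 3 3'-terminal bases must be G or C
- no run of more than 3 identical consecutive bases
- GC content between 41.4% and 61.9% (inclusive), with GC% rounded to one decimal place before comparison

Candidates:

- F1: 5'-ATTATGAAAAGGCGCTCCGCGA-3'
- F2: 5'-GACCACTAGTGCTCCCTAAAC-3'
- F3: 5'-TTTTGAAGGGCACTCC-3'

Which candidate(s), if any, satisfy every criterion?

F2 only.

F1 (22 nt, A=7 T=4 G=6 C=5): length 22 ✓; 3' end CGA has 2 G/C ✓; longest run = 4, exceeds 3 ✗; GC 11/22 = 50.0% ✓ — fails.
F2 (21 nt, A=6 T=4 G=3 C=8): length 21 ✓; 3' end AAC has 1 G/C ✓; longest run = 3 ✓; GC 11/21 = 52.4% ✓ — passes.
F3 (16 nt, A=3 T=5 G=4 C=4): length 16 ✓; 3' end TCC has 2 G/C ✓; longest run = 4, exceeds 3 ✗; GC 8/16 = 50.0% ✓ — fails.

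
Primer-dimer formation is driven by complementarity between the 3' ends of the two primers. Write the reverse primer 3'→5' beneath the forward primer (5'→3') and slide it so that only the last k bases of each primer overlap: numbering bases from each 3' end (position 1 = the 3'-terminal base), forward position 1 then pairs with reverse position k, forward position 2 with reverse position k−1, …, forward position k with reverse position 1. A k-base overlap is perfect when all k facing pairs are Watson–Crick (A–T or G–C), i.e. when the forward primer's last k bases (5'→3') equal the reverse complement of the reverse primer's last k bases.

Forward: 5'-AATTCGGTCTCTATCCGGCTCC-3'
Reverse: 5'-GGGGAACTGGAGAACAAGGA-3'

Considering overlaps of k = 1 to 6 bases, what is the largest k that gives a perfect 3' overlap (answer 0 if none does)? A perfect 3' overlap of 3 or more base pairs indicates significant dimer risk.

Longest perfect overlap: 3 complementary base pairs; significant dimer risk (threshold 3).

Last 6 bases (5'→3') — forward …GGCTCC, reverse …CAAGGA.
Reverse complement of the reverse primer's last 6 bases: TCCTTG; its first k bases are the reverse complement of the reverse primer's last k bases, so a perfect k-base overlap needs the forward primer's last k bases to equal them.
Comparing (forward last k vs required): k=1: C vs T ✗; k=2: CC vs TC ✗; k=3: TCC vs TCC ✓; k=4: CTCC vs TCCT ✗; k=5: GCTCC vs TCCTT ✗; k=6: GGCTCC vs TCCTTG ✗.
Only k = 3 is perfect, so the longest perfect 3' overlap is 3.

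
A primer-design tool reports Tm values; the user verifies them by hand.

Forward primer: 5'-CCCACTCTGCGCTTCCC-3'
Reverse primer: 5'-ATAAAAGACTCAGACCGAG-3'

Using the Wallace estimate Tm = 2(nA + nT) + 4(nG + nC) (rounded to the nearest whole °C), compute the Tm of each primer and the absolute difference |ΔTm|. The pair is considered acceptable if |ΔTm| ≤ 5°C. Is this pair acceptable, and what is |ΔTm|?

Forward: A=1 T=4 G=2 C=10 → Tm = 2·5 + 4·12 = 58°C.
Reverse: A=9 T=2 G=4 C=4 → Tm = 2·11 + 4·8 = 54°C.
|ΔTm| = |58 − 54| = 4°C, ≤ 5°C.

|ΔTm| = 4°C; the pair is acceptable.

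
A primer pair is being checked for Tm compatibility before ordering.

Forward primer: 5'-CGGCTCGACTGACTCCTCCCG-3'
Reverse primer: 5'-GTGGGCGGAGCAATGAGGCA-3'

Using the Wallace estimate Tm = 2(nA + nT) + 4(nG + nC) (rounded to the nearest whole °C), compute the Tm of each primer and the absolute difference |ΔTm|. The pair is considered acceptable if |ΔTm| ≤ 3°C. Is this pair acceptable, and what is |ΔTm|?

Forward: A=2 T=4 G=5 C=10 → Tm = 2·6 + 4·15 = 72°C.
Reverse: A=5 T=2 G=10 C=3 → Tm = 2·7 + 4·13 = 66°C.
|ΔTm| = |72 − 66| = 6°C, > 3°C.

|ΔTm| = 6°C; the pair is not acceptable.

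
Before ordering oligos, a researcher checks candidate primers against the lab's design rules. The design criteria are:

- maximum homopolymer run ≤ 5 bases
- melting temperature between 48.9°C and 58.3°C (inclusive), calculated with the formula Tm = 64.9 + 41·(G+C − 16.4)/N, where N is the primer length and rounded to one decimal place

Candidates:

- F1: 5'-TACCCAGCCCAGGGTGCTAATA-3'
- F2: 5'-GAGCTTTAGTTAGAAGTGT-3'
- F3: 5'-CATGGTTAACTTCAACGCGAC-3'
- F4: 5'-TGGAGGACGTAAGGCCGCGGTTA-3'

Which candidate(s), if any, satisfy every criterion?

F1 and F3.

F1 (22 nt, A=6 T=4 G=5 C=7): longest run = 3 ✓; Tm = 64.9 + 41·(12 − 16.4)/22 = 56.7°C ✓ — passes.
F2 (19 nt, A=5 T=7 G=6 C=1): longest run = 3 ✓; Tm = 64.9 + 41·(7 − 16.4)/19 = 44.6°C, outside 48.9–58.3°C ✗ — fails.
F3 (21 nt, A=6 T=5 G=4 C=6): longest run = 2 ✓; Tm = 64.9 + 41·(10 − 16.4)/21 = 52.4°C ✓ — passes.
F4 (23 nt, A=5 T=4 G=10 C=4): longest run = 2 ✓; Tm = 64.9 + 41·(14 − 16.4)/23 = 60.6°C, outside 48.9–58.3°C ✗ — fails.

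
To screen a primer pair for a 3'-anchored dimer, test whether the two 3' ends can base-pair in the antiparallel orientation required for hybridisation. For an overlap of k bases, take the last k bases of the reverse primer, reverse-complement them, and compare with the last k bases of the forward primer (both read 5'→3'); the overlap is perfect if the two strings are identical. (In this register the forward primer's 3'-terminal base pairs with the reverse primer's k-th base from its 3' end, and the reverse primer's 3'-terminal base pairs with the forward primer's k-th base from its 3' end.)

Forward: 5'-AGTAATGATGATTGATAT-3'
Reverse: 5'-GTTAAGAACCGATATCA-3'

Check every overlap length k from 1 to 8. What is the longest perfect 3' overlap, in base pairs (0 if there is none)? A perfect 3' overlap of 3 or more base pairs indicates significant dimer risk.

Last 8 bases (5'→3') — forward …ATTGATAT, reverse …CGATATCA.
Reverse complement of the reverse primer's last 8 bases: TGATATCG; its first k bases are the reverse complement of the reverse primer's last k bases, so a perfect k-base overlap needs the forward primer's last k bases to equal them.
Comparing (forward last k vs required): k=1: T vs T ✓; k=2: AT vs TG ✗; k=3: TAT vs TGA ✗; k=4: ATAT vs TGAT ✗; k=5: GATAT vs TGATA ✗; k=6: TGATAT vs TGATAT ✓; k=7: TTGATAT vs TGATATC ✗; k=8: ATTGATAT vs TGATATCG ✗.
Perfect overlaps at k = 1, 6; the largest is 6.

Longest perfect overlap: 6 complementary base pairs; significant dimer risk (threshold 3).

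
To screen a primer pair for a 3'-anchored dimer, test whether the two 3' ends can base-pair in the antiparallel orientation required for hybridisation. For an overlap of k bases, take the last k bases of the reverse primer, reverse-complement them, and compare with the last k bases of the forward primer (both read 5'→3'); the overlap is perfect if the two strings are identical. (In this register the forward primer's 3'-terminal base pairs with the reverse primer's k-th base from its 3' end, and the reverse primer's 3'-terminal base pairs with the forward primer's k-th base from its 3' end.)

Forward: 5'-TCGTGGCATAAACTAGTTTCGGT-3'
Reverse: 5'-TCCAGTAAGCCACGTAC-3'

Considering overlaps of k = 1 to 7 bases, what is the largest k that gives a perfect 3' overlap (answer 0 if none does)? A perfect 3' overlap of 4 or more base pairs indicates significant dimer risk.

Longest perfect overlap: 2 complementary base pairs; below the dimer-risk threshold (threshold 4).

Last 7 bases (5'→3') — forward …TTTCGGT, reverse …CACGTAC.
Reverse complement of the reverse primer's last 7 bases: GTACGTG; its first k bases are the reverse complement of the reverse primer's last k bases, so a perfect k-base overlap needs the forward primer's last k bases to equal them.
Comparing (forward last k vs required): k=1: T vs G ✗; k=2: GT vs GT ✓; k=3: GGT vs GTA ✗; k=4: CGGT vs GTAC ✗; k=5: TCGGT vs GTACG ✗; k=6: TTCGGT vs GTACGT ✗; k=7: TTTCGGT vs GTACGTG ✗.
Only k = 2 is perfect, so the longest perfect 3' overlap is 2.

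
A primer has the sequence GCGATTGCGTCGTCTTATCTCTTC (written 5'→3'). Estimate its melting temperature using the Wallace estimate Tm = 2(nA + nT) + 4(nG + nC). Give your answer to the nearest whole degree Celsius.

Base counts: A=2, T=10, G=5, C=7 (length 24).
Tm = 2·(2+10) + 4·(5+7) = 2·12 + 4·12 = 24 + 48 = 72°C.

72°C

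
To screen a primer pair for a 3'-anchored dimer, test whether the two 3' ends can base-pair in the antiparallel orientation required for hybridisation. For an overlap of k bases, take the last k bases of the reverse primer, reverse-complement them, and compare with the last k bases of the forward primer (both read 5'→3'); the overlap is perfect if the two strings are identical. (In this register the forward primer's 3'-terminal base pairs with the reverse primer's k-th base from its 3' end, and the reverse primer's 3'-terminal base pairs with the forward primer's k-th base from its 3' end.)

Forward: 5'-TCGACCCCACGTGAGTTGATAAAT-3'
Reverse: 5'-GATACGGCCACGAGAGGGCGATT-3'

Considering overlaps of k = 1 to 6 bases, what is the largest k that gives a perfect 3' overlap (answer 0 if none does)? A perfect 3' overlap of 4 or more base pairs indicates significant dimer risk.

Last 6 bases (5'→3') — forward …ATAAAT, reverse …GCGATT.
Reverse complement of the reverse primer's last 6 bases: AATCGC; its first k bases are the reverse complement of the reverse primer's last k bases, so a perfect k-base overlap needs the forward primer's last k bases to equal them.
Comparing (forward last k vs required): k=1: T vs A ✗; k=2: AT vs AA ✗; k=3: AAT vs AAT ✓; k=4: AAAT vs AATC ✗; k=5: TAAAT vs AATCG ✗; k=6: ATAAAT vs AATCGC ✗.
Only k = 3 is perfect, so the longest perfect 3' overlap is 3.

Longest perfect overlap: 3 complementary base pairs; below the dimer-risk threshold (threshold 4).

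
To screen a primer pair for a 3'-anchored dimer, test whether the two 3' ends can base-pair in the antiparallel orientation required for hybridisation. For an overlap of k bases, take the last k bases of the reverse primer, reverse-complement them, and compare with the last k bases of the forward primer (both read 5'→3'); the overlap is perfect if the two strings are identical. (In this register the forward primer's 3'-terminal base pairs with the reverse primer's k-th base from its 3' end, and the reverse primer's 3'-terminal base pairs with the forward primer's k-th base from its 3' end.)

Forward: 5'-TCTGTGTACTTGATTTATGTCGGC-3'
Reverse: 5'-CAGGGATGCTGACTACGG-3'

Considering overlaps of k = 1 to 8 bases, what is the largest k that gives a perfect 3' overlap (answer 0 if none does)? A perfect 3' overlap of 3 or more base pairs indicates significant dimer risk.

Last 8 bases (5'→3') — forward …ATGTCGGC, reverse …GACTACGG.
Reverse complement of the reverse primer's last 8 bases: CCGTAGTC; its first k bases are the reverse complement of the reverse primer's last k bases, so a perfect k-base overlap needs the forward primer's last k bases to equal them.
Comparing (forward last k vs required): k=1: C vs C ✓; k=2: GC vs CC ✗; k=3: GGC vs CCG ✗; k=4: CGGC vs CCGT ✗; k=5: TCGGC vs CCGTA ✗; k=6: GTCGGC vs CCGTAG ✗; k=7: TGTCGGC vs CCGTAGT ✗; k=8: ATGTCGGC vs CCGTAGTC ✗.
Only k = 1 is perfect, so the longest perfect 3' overlap is 1.

Longest perfect overlap: 1 complementary base pair; below the dimer-risk threshold (threshold 3).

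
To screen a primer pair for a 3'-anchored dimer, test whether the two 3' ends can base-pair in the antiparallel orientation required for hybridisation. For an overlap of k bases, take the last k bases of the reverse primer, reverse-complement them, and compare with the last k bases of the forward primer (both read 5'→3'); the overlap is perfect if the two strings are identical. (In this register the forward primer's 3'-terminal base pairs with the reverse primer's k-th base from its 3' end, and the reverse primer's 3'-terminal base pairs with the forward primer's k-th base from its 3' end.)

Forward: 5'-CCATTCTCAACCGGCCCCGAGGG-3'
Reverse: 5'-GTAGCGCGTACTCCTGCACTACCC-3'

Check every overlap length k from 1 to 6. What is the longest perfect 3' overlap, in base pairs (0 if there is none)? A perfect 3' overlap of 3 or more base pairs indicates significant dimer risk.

Last 6 bases (5'→3') — forward …CGAGGG, reverse …CTACCC.
Reverse complement of the reverse primer's last 6 bases: GGGTAG; its first k bases are the reverse complement of the reverse primer's last k bases, so a perfect k-base overlap needs the forward primer's last k bases to equal them.
Comparing (forward last k vs required): k=1: G vs G ✓; k=2: GG vs GG ✓; k=3: GGG vs GGG ✓; k=4: AGGG vs GGGT ✗; k=5: GAGGG vs GGGTA ✗; k=6: CGAGGG vs GGGTAG ✗.
Perfect overlaps at k = 1, 2, 3; the largest is 3.

Longest perfect overlap: 3 complementary base pairs; significant dimer risk (threshold 3).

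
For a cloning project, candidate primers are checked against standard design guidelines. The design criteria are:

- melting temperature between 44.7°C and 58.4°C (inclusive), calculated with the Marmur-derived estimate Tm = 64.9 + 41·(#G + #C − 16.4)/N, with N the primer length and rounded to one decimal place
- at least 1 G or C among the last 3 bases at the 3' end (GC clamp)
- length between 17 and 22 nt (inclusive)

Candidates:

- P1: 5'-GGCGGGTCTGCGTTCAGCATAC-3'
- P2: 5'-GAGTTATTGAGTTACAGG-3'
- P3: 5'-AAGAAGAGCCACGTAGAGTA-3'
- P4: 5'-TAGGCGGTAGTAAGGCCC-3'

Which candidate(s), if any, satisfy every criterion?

P1 (22 nt, A=3 T=5 G=8 C=6): Tm = 64.9 + 41·(14 − 16.4)/22 = 60.4°C, outside 44.7–58.4°C ✗; 3' end TAC has 1 G/C ✓; length 22 ✓ — fails.
P2 (18 nt, A=5 T=6 G=6 C=1): Tm = 64.9 + 41·(7 − 16.4)/18 = 43.5°C, outside 44.7–58.4°C ✗; 3' end AGG has 2 G/C ✓; length 18 ✓ — fails.
P3 (20 nt, A=9 T=2 G=6 C=3): Tm = 64.9 + 41·(9 − 16.4)/20 = 49.7°C ✓; 3' end GTA has 1 G/C ✓; length 20 ✓ — passes.
P4 (18 nt, A=4 T=3 G=7 C=4): Tm = 64.9 + 41·(11 − 16.4)/18 = 52.6°C ✓; 3' end CCC has 3 G/C ✓; length 18 ✓ — passes.

P3 and P4.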